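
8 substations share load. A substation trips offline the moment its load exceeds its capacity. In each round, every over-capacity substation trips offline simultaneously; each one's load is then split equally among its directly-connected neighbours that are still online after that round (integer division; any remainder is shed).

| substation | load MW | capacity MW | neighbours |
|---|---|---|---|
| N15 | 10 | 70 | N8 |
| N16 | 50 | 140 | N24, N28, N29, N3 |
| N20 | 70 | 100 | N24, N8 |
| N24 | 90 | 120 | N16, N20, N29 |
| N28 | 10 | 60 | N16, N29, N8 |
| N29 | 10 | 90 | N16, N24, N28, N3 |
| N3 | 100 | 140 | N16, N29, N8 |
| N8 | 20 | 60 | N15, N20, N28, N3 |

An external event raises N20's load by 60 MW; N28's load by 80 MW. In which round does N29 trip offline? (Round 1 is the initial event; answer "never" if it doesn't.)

Round 1 — N20 at 130 > 100; N28 at 90 > 60. N20, N28 trip offline.
  N20 sheds 130 MW to N24, N8: 65 each.
    N24: 90+65 = 155 > 120
    N8: 20+65 = 85 > 60
  N28 sheds 90 MW to N16, N29, N8: 30 each.
    N16: 50+30 = 80 ≤ 140
    N29: 10+30 = 40 ≤ 90
    N8: 85+30 = 115 > 60
Round 2 — N24, N8 trip offline.
  N24 sheds 155 MW to N16, N29: 77 each (1 lost).
    N16: 80+77 = 157 > 140
    N29: 40+77 = 117 > 90
  N8 sheds 115 MW to N15, N3: 57 each (1 lost).
    N15: 10+57 = 67 ≤ 70
    N3: 100+57 = 157 > 140
Round 3 — N16, N29, N3 trip offline.
  N16 sheds 157 MW: no online neighbours, lost.
  N29 sheds 117 MW: no online neighbours, lost.
  N3 sheds 157 MW: no online neighbours, lost.
No further trips.

3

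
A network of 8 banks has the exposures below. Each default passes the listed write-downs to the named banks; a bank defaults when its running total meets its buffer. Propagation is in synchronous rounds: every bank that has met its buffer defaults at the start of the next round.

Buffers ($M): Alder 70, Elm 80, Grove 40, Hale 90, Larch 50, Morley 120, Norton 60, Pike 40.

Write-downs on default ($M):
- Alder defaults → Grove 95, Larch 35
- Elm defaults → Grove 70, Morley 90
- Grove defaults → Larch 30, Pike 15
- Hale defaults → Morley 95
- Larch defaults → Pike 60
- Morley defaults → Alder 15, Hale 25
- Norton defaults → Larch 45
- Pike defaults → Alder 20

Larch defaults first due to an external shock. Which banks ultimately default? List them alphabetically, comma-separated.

Larch, Pike

Round 1 — Larch defaults (initial).
  Pike: +60 → 60 ≥ 40
Round 2 — Pike defaults.
  Alder: +20 → 20 < 70
No further defaults.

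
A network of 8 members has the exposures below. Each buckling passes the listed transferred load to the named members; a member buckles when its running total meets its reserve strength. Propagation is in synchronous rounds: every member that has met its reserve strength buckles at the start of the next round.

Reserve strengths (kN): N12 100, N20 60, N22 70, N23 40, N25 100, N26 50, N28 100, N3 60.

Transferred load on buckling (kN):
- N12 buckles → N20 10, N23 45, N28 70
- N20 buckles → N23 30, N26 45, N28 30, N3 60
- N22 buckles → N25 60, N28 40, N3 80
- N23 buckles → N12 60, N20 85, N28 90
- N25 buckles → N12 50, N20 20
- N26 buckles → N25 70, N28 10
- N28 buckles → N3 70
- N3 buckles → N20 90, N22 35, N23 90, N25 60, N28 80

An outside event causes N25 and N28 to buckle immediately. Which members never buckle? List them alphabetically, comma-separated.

N22, N26

Round 1 — N25, N28 buckle (initial).
  N12: +50 → 50 < 100
  N20: +20 → 20 < 60
  N3: +70 → 70 ≥ 60
Round 2 — N3 buckles.
  N20: +90 → 110 ≥ 60
  N22: +35 → 35 < 70
  N23: +90 → 90 ≥ 40
Round 3 — N20, N23 buckle.
  N12: +60 → 110 ≥ 100
  N26: +45 → 45 < 50
Round 4 — N12 buckles.
No further bucklings.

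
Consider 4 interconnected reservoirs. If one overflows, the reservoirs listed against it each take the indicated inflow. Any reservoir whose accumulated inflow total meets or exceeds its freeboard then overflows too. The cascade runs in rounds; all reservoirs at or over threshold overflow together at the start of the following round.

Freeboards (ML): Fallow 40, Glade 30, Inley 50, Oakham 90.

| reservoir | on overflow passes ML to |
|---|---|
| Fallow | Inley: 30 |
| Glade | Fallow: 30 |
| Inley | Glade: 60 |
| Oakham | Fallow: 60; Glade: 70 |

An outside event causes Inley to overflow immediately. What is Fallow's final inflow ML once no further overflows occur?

Round 1 — Inley overflows (initial).
  Glade: +60 → 60 ≥ 30
Round 2 — Glade overflows.
  Fallow: +30 → 30 < 40
No further overflows.

30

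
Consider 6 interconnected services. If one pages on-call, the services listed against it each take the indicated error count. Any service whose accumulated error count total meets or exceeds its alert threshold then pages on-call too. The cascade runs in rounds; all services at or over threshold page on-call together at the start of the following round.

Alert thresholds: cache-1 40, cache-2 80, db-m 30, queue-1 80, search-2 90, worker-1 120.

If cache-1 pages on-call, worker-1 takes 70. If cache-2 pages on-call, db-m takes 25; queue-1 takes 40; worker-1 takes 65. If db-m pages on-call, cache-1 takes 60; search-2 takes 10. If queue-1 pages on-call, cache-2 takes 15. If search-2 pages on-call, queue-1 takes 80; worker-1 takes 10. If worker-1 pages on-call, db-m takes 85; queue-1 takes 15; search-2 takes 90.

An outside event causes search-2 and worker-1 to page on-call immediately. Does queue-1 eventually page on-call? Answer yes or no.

yes

Round 1 — search-2, worker-1 page on-call (initial).
  db-m: +85 → 85 ≥ 30
  queue-1: +80+15 → 95 ≥ 80
Round 2 — db-m, queue-1 page on-call.
  cache-1: +60 → 60 ≥ 40
  cache-2: +15 → 15 < 80
Round 3 — cache-1 pages on-call.
No further pages.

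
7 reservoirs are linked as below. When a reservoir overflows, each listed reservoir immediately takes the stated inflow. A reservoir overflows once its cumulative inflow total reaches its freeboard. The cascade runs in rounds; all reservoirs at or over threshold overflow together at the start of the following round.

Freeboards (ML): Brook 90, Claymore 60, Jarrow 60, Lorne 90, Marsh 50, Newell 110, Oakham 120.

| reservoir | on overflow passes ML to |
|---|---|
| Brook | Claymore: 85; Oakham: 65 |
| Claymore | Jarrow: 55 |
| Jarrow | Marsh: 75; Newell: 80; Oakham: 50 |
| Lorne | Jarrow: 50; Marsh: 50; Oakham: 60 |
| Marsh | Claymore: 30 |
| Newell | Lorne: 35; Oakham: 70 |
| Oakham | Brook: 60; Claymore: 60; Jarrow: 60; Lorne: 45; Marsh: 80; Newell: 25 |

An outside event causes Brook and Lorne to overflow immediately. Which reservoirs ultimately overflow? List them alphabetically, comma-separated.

Brook, Claymore, Jarrow, Lorne, Marsh, Oakham

Round 1 — Brook, Lorne overflow (initial).
  Claymore: +85 → 85 ≥ 60
  Jarrow: +50 → 50 < 60
  Marsh: +50 → 50 ≥ 50
  Oakham: +65+60 → 125 ≥ 120
Round 2 — Claymore, Marsh, Oakham overflow.
  Jarrow: +55+60 → 165 ≥ 60
  Newell: +25 → 25 < 110
Round 3 — Jarrow overflows.
  Newell: +80 → 105 < 110
No further overflows.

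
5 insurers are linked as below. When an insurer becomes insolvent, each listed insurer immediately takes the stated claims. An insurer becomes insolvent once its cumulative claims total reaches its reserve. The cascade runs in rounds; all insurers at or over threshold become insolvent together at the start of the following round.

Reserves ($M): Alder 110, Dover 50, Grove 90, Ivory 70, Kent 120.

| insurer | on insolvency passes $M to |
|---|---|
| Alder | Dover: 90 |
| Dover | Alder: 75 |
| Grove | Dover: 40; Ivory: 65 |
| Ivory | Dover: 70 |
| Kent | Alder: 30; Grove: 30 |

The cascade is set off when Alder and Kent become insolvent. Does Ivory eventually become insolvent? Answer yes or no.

no

Round 1 — Alder, Kent become insolvent (initial).
  Dover: +90 → 90 ≥ 50
  Grove: +30 → 30 < 90
Round 2 — Dover becomes insolvent.
No further insolvencies.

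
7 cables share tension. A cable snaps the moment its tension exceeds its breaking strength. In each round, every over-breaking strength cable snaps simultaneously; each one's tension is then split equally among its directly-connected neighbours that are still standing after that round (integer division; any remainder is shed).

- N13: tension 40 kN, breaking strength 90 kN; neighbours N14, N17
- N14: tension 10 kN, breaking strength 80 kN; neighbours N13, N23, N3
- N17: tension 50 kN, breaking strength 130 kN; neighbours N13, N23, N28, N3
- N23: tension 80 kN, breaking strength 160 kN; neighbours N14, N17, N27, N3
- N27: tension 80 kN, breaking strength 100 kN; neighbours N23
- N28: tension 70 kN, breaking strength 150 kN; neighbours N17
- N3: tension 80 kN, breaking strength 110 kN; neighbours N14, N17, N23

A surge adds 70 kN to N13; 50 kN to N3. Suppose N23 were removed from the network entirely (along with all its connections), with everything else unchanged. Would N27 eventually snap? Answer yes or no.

no

With N23 removed:
Round 1 — N13 at 110 > 90; N3 at 130 > 110. N13, N3 snap.
  N13 sheds 110 kN to N14, N17: 55 each.
    N14: 10+55 = 65 ≤ 80
    N17: 50+55 = 105 ≤ 130
  N3 sheds 130 kN to N14, N17: 65 each.
    N14: 65+65 = 130 > 80
    N17: 105+65 = 170 > 130
Round 2 — N14, N17 snap.
  N14 sheds 130 kN: no online neighbours, lost.
  N17 sheds 170 kN to N28: 170 each.
    N28: 70+170 = 240 > 150
Round 3 — N28 snaps.
  N28 sheds 240 kN: no online neighbours, lost.
No further breaks.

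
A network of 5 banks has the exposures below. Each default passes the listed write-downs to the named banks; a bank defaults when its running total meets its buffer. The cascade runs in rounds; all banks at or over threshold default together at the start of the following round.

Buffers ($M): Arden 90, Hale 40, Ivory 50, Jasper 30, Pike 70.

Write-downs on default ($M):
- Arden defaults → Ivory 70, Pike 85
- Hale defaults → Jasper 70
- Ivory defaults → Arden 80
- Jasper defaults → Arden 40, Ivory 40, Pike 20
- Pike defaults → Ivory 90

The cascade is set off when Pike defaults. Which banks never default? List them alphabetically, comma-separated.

Arden, Hale, Jasper

Round 1 — Pike defaults (initial).
  Ivory: +90 → 90 ≥ 50
Round 2 — Ivory defaults.
  Arden: +80 → 80 < 90
No further defaults.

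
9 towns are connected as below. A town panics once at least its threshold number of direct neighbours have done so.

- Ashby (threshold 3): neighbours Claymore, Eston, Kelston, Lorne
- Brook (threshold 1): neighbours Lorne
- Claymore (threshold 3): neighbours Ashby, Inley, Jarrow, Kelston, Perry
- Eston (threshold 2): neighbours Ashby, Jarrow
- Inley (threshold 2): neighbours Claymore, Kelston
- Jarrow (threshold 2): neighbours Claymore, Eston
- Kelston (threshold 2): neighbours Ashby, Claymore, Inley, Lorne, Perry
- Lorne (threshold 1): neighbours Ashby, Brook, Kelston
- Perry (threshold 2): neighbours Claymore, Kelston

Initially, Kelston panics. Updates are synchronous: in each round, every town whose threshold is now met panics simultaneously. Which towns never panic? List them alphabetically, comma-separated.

Round 1 — Kelston panics (initial).
Round 2 — checking thresholds:
  Ashby: 1 of 4 neighbours < 3, below threshold.
  Claymore: 1 of 5 neighbours < 3, below threshold.
  Inley: 1 of 2 neighbours < 2, below threshold.
  Lorne: 1 of 3 neighbours ≥ 1, panics.
  Perry: 1 of 2 neighbours < 2, below threshold.
Round 3 — checking thresholds:
  Ashby: 2 of 4 neighbours < 3, below threshold.
  Brook: 1 of 1 neighbours ≥ 1, panics.
  Claymore: 1 of 5 neighbours < 3, below threshold.
  Inley: 1 of 2 neighbours < 2, below threshold.
  Perry: 1 of 2 neighbours < 2, below threshold.
Round 4 — no new panics; cascade stops.

Ashby, Claymore, Eston, Inley, Jarrow, Perry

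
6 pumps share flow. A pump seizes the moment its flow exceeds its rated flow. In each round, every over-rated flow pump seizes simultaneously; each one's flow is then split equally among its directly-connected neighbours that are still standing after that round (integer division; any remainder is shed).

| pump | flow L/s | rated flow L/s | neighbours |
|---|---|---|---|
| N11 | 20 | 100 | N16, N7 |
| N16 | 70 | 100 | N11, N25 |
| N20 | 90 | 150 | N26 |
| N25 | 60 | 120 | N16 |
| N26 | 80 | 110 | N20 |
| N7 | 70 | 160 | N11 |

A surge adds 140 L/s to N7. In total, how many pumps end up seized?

4

Round 1 — N7 at 210 > 160. N7 seizes.
  N7 sheds 210 L/s to N11: 210 each.
    N11: 20+210 = 230 > 100
Round 2 — N11 seizes.
  N11 sheds 230 L/s to N16: 230 each.
    N16: 70+230 = 300 > 100
Round 3 — N16 seizes.
  N16 sheds 300 L/s to N25: 300 each.
    N25: 60+300 = 360 > 120
Round 4 — N25 seizes.
  N25 sheds 360 L/s: no online neighbours, lost.
No further seizures.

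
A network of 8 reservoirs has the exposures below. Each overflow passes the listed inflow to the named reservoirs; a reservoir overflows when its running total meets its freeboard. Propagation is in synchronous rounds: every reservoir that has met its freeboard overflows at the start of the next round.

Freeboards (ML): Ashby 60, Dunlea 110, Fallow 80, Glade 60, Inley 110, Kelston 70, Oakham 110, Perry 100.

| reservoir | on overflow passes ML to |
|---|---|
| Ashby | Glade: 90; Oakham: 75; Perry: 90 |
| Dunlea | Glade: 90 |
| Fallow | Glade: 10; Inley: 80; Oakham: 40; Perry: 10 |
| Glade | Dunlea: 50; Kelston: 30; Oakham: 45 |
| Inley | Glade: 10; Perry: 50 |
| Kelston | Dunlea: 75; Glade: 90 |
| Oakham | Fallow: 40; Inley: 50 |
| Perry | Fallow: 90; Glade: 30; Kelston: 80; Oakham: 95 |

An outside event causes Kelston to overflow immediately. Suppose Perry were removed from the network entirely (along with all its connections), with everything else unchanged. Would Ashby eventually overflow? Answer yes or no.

no

With Perry removed:
Round 1 — Kelston overflows (initial).
  Dunlea: +75 → 75 < 110
  Glade: +90 → 90 ≥ 60
Round 2 — Glade overflows.
  Dunlea: +50 → 125 ≥ 110
  Oakham: +45 → 45 < 110
Round 3 — Dunlea overflows.
No further overflows.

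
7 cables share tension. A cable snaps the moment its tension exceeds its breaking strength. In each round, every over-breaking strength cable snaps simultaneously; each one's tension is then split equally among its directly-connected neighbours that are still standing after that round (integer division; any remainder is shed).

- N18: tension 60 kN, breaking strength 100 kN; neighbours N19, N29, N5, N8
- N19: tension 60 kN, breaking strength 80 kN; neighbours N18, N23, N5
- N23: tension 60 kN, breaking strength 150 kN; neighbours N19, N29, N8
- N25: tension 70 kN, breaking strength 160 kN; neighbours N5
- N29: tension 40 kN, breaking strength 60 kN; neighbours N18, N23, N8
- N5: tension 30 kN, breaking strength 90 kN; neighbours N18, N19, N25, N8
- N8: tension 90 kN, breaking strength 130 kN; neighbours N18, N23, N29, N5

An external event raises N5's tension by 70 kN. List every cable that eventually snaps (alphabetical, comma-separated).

Round 1 — N5 at 100 > 90. N5 snaps.
  N5 sheds 100 kN to N18, N19, N25, N8: 25 each.
    N18: 60+25 = 85 ≤ 100
    N19: 60+25 = 85 > 80
    N25: 70+25 = 95 ≤ 160
    N8: 90+25 = 115 ≤ 130
Round 2 — N19 snaps.
  N19 sheds 85 kN to N18, N23: 42 each (1 lost).
    N18: 85+42 = 127 > 100
    N23: 60+42 = 102 ≤ 150
Round 3 — N18 snaps.
  N18 sheds 127 kN to N29, N8: 63 each (1 lost).
    N29: 40+63 = 103 > 60
    N8: 115+63 = 178 > 130
Round 4 — N29, N8 snap.
  N29 sheds 103 kN to N23: 103 each.
    N23: 102+103 = 205 > 150
  N8 sheds 178 kN to N23: 178 each.
    N23: 205+178 = 383 > 150
Round 5 — N23 snaps.
  N23 sheds 383 kN: no online neighbours, lost.
No further breaks.

N18, N19, N23, N29, N5, N8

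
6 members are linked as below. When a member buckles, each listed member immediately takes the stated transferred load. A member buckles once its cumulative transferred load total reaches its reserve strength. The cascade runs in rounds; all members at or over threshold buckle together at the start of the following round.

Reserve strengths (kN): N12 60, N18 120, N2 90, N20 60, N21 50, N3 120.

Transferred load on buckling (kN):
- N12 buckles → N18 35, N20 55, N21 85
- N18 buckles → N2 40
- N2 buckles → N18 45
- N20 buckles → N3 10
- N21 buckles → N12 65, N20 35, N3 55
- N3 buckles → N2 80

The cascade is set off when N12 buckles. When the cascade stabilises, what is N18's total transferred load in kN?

Round 1 — N12 buckles (initial).
  N18: +35 → 35 < 120
  N20: +55 → 55 < 60
  N21: +85 → 85 ≥ 50
Round 2 — N21 buckles.
  N20: +35 → 90 ≥ 60
  N3: +55 → 55 < 120
Round 3 — N20 buckles.
  N3: +10 → 65 < 120
No further bucklings.

35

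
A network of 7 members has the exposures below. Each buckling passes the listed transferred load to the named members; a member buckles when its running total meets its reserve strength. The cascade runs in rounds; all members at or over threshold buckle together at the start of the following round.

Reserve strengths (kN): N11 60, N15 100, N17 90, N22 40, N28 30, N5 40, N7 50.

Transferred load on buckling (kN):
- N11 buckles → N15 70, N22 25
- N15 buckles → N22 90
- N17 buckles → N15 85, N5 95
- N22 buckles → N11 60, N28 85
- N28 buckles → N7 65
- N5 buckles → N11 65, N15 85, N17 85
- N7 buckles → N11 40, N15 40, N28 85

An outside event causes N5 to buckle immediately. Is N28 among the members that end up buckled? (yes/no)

yes

Round 1 — N5 buckles (initial).
  N11: +65 → 65 ≥ 60
  N15: +85 → 85 < 100
  N17: +85 → 85 < 90
Round 2 — N11 buckles.
  N15: +70 → 155 ≥ 100
  N22: +25 → 25 < 40
Round 3 — N15 buckles.
  N22: +90 → 115 ≥ 40
Round 4 — N22 buckles.
  N28: +85 → 85 ≥ 30
Round 5 — N28 buckles.
  N7: +65 → 65 ≥ 50
Round 6 — N7 buckles.
No further bucklings.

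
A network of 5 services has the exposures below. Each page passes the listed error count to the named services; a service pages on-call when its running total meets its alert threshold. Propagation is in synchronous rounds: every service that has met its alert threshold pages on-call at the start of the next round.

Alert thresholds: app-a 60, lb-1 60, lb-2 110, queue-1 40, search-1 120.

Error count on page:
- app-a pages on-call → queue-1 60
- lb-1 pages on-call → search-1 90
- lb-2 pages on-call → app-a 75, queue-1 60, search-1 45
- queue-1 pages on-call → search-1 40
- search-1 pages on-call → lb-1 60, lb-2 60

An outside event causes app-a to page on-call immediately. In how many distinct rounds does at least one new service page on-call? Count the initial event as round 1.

Round 1 — app-a pages on-call (initial).
  queue-1: +60 → 60 ≥ 40
Round 2 — queue-1 pages on-call.
  search-1: +40 → 40 < 120
No further pages.

2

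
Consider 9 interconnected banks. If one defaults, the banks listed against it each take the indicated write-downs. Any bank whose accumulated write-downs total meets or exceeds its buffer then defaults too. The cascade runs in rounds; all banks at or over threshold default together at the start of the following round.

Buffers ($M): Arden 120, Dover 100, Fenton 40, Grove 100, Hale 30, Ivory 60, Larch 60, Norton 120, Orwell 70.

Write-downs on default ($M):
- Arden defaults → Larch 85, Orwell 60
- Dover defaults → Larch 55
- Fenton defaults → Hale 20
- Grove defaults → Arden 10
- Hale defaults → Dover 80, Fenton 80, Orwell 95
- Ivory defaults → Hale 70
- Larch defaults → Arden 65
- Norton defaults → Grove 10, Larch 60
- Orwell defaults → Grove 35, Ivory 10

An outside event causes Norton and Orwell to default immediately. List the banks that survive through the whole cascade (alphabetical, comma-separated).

Round 1 — Norton, Orwell default (initial).
  Grove: +10+35 → 45 < 100
  Ivory: +10 → 10 < 60
  Larch: +60 → 60 ≥ 60
Round 2 — Larch defaults.
  Arden: +65 → 65 < 120
No further defaults.

Arden, Dover, Fenton, Grove, Hale, Ivory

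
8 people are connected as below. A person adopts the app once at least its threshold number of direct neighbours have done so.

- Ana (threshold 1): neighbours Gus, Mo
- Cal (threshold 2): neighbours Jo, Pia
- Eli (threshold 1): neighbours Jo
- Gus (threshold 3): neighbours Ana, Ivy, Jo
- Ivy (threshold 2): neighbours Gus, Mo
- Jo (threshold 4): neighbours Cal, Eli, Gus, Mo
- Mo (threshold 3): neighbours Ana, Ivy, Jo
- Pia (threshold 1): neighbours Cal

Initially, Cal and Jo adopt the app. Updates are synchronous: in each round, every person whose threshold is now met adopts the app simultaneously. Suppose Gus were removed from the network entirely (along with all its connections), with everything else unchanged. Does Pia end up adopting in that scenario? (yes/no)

yes

With Gus removed:
Round 1 — Cal, Jo adopt the app (initial).
Round 2 — checking thresholds:
  Eli: 1 of 1 neighbours ≥ 1, adopts the app.
  Mo: 1 of 3 neighbours < 3, below threshold.
  Pia: 1 of 1 neighbours ≥ 1, adopts the app.
Round 3 — no new adoptions; cascade stops.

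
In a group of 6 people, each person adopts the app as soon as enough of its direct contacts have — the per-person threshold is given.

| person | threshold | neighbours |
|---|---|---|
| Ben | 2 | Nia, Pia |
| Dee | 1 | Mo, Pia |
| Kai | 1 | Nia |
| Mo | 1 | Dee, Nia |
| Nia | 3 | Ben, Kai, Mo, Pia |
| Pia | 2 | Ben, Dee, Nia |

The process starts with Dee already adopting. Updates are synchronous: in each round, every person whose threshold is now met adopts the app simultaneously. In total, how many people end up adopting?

Round 1 — Dee adopts the app (initial).
Round 2 — checking thresholds:
  Mo: 1 of 2 neighbours ≥ 1, adopts the app.
  Pia: 1 of 3 neighbours < 2, holds.
Round 3 — no new adoptions; cascade stops.

2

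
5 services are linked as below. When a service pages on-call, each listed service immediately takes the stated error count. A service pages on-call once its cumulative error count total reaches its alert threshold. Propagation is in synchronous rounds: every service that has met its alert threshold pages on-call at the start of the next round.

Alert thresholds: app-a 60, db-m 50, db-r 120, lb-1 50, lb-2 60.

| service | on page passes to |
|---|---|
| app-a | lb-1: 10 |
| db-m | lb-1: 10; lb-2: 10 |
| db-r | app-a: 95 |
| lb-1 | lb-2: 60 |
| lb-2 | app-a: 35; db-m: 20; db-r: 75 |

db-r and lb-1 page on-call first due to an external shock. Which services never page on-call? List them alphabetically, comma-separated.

db-m

Round 1 — db-r, lb-1 page on-call (initial).
  app-a: +95 → 95 ≥ 60
  lb-2: +60 → 60 ≥ 60
Round 2 — app-a, lb-2 page on-call.
  db-m: +20 → 20 < 50
No further pages.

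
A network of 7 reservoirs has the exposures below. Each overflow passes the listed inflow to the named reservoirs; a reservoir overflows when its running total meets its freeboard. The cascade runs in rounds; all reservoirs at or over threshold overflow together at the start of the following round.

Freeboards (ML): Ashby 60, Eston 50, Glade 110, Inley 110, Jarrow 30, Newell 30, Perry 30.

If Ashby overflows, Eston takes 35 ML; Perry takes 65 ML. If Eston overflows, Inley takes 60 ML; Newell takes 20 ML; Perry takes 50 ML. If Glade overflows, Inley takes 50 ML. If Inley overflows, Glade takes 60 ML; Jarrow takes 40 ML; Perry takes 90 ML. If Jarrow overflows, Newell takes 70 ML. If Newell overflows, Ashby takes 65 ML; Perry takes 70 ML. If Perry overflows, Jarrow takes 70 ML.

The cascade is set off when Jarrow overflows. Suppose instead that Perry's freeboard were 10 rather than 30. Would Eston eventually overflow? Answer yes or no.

With Perry's freeboard at 10:
Round 1 — Jarrow overflows (initial).
  Newell: +70 → 70 ≥ 30
Round 2 — Newell overflows.
  Ashby: +65 → 65 ≥ 60
  Perry: +70 → 70 ≥ 10
Round 3 — Ashby, Perry overflow.
  Eston: +35 → 35 < 50
No further overflows.

no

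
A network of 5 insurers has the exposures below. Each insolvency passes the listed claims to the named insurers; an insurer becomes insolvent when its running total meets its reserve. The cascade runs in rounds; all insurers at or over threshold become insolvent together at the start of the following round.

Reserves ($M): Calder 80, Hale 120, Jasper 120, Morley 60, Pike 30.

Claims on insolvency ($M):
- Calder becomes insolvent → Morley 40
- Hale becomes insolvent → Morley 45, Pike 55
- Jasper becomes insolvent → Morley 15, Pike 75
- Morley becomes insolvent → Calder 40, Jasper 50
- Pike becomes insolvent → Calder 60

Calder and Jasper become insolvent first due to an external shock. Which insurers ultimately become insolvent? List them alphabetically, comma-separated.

Round 1 — Calder, Jasper become insolvent (initial).
  Morley: +40+15 → 55 < 60
  Pike: +75 → 75 ≥ 30
Round 2 — Pike becomes insolvent.
No further insolvencies.

Calder, Jasper, Pike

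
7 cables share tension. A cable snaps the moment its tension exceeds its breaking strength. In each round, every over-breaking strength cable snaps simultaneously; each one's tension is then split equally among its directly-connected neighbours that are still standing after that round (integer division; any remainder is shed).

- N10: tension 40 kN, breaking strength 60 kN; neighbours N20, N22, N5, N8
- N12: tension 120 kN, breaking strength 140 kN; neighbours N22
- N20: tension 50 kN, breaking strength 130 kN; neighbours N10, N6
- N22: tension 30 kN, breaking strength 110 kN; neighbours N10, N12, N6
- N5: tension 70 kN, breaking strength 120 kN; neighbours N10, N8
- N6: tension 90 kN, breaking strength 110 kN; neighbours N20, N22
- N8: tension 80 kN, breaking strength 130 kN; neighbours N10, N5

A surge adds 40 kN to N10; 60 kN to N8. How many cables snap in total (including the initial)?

3

Round 1 — N10 at 80 > 60; N8 at 140 > 130. N10, N8 snap.
  N10 sheds 80 kN to N20, N22, N5: 26 each (2 lost).
    N20: 50+26 = 76 ≤ 130
    N22: 30+26 = 56 ≤ 110
    N5: 70+26 = 96 ≤ 120
  N8 sheds 140 kN to N5: 140 each.
    N5: 96+140 = 236 > 120
Round 2 — N5 snaps.
  N5 sheds 236 kN: no online neighbours, lost.
No further breaks.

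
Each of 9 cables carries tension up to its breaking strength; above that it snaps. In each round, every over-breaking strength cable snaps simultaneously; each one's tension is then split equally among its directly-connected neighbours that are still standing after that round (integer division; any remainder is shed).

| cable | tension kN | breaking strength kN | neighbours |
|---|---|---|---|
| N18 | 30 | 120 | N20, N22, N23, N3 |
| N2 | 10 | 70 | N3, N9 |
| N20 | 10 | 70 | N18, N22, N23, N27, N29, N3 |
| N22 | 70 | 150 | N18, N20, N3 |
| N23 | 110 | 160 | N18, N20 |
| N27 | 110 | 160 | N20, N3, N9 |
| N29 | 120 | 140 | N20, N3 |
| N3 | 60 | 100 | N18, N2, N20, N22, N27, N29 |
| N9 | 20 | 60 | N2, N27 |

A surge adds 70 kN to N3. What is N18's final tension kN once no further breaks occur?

Round 1 — N3 at 130 > 100. N3 snaps.
  N3 sheds 130 kN to N18, N2, N20, N22, N27, N29: 21 each (4 lost).
    N18: 30+21 = 51 ≤ 120
    N2: 10+21 = 31 ≤ 70
    N20: 10+21 = 31 ≤ 70
    N22: 70+21 = 91 ≤ 150
    N27: 110+21 = 131 ≤ 160
    N29: 120+21 = 141 > 140
Round 2 — N29 snaps.
  N29 sheds 141 kN to N20: 141 each.
    N20: 31+141 = 172 > 70
Round 3 — N20 snaps.
  N20 sheds 172 kN to N18, N22, N23, N27: 43 each.
    N18: 51+43 = 94 ≤ 120
    N22: 91+43 = 134 ≤ 150
    N23: 110+43 = 153 ≤ 160
    N27: 131+43 = 174 > 160
Round 4 — N27 snaps.
  N27 sheds 174 kN to N9: 174 each.
    N9: 20+174 = 194 > 60
Round 5 — N9 snaps.
  N9 sheds 194 kN to N2: 194 each.
    N2: 31+194 = 225 > 70
Round 6 — N2 snaps.
  N2 sheds 225 kN: no online neighbours, lost.
No further breaks.

94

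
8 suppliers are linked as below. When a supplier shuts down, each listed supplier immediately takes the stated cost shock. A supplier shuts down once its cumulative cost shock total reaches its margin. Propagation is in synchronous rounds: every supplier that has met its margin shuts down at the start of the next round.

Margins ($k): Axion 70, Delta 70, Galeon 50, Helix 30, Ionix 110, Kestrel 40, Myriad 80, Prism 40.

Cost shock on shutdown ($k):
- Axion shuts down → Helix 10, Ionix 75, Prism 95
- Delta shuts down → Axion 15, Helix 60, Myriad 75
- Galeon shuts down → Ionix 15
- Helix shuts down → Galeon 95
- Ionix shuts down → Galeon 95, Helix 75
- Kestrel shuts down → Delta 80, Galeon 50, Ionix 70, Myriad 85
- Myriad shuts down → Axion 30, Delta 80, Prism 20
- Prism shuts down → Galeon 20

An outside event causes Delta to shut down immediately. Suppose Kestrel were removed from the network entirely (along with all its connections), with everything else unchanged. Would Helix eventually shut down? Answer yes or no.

yes

With Kestrel removed:
Round 1 — Delta shuts down (initial).
  Axion: +15 → 15 < 70
  Helix: +60 → 60 ≥ 30
  Myriad: +75 → 75 < 80
Round 2 — Helix shuts down.
  Galeon: +95 → 95 ≥ 50
Round 3 — Galeon shuts down.
  Ionix: +15 → 15 < 110
No further shutdowns.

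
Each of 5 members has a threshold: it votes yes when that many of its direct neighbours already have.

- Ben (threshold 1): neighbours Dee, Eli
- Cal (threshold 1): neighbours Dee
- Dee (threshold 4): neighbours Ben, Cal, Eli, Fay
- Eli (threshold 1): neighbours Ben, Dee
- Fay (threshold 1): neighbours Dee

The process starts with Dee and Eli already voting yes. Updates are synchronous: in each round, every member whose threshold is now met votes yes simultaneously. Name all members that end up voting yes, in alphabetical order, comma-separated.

Round 1 — Dee, Eli vote yes (initial).
Round 2 — checking thresholds:
  Ben: 2 of 2 neighbours ≥ 1, votes yes.
  Cal: 1 of 1 neighbours ≥ 1, votes yes.
  Fay: 1 of 1 neighbours ≥ 1, votes yes.
Round 3 — no new yes votes; cascade stops.

Ben, Cal, Dee, Eli, Fay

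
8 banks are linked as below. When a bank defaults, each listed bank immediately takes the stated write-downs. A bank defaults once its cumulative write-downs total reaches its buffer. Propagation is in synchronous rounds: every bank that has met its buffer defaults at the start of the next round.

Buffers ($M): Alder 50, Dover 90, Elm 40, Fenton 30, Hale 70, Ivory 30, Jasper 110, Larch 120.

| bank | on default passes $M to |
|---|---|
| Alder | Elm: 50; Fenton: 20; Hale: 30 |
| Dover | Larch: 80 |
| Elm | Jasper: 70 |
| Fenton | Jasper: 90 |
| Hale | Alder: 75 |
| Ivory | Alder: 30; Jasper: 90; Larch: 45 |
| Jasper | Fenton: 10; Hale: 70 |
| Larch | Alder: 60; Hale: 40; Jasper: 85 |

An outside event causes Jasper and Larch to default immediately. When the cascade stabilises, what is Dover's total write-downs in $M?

Round 1 — Jasper, Larch default (initial).
  Alder: +60 → 60 ≥ 50
  Fenton: +10 → 10 < 30
  Hale: +70+40 → 110 ≥ 70
Round 2 — Alder, Hale default.
  Elm: +50 → 50 ≥ 40
  Fenton: +20 → 30 ≥ 30
Round 3 — Elm, Fenton default.
No further defaults.

0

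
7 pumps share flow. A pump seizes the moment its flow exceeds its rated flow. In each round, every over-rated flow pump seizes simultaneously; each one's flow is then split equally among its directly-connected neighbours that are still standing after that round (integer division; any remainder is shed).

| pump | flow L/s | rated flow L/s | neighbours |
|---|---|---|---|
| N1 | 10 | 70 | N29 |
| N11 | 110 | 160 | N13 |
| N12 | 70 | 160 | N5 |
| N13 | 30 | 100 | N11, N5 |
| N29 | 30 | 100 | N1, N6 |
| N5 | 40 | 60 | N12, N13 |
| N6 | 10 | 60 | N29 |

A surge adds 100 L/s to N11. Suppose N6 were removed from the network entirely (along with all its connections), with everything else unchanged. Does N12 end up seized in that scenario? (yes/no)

yes

With N6 removed:
Round 1 — N11 at 210 > 160. N11 seizes.
  N11 sheds 210 L/s to N13: 210 each.
    N13: 30+210 = 240 > 100
Round 2 — N13 seizes.
  N13 sheds 240 L/s to N5: 240 each.
    N5: 40+240 = 280 > 60
Round 3 — N5 seizes.
  N5 sheds 280 L/s to N12: 280 each.
    N12: 70+280 = 350 > 160
Round 4 — N12 seizes.
  N12 sheds 350 L/s: no online neighbours, lost.
No further seizures.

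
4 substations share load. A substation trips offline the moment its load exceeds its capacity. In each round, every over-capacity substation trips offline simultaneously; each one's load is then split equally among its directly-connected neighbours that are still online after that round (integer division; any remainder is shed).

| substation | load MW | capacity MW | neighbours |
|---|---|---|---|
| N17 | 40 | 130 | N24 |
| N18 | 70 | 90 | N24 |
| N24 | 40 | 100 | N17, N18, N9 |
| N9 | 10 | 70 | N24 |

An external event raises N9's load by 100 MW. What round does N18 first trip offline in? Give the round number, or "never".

Round 1 — N9 at 110 > 70. N9 trips offline.
  N9 sheds 110 MW to N24: 110 each.
    N24: 40+110 = 150 > 100
Round 2 — N24 trips offline.
  N24 sheds 150 MW to N17, N18: 75 each.
    N17: 40+75 = 115 ≤ 130
    N18: 70+75 = 145 > 90
Round 3 — N18 trips offline.
  N18 sheds 145 MW: no online neighbours, lost.
No further trips.

3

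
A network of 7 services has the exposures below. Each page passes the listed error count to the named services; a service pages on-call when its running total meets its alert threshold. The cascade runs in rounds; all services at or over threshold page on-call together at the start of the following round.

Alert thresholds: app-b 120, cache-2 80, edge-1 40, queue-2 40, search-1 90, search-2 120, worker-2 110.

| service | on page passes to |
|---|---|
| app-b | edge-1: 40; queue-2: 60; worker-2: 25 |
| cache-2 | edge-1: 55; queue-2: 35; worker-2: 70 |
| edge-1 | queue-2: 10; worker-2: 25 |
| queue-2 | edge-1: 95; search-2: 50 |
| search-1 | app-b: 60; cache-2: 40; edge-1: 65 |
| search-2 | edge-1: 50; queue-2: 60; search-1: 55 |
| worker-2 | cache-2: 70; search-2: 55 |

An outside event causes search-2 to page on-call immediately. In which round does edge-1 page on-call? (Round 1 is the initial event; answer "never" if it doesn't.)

Round 1 — search-2 pages on-call (initial).
  edge-1: +50 → 50 ≥ 40
  queue-2: +60 → 60 ≥ 40
  search-1: +55 → 55 < 90
Round 2 — edge-1, queue-2 page on-call.
  worker-2: +25 → 25 < 110
No further pages.

2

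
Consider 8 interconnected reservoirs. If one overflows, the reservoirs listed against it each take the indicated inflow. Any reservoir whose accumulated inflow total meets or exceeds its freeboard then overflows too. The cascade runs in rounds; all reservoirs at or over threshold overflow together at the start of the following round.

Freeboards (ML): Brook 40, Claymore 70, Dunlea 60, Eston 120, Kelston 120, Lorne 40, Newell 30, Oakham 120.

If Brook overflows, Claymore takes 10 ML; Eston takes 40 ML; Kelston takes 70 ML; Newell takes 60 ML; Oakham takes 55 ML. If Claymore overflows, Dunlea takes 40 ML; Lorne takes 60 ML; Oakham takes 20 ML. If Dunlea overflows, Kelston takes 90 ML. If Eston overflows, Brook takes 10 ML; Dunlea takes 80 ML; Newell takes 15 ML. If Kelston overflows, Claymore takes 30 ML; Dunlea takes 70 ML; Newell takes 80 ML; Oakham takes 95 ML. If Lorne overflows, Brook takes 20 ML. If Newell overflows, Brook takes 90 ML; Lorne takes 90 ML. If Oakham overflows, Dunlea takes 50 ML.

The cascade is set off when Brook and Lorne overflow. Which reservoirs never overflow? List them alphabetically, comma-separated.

Claymore, Dunlea, Eston, Kelston, Oakham

Round 1 — Brook, Lorne overflow (initial).
  Claymore: +10 → 10 < 70
  Eston: +40 → 40 < 120
  Kelston: +70 → 70 < 120
  Newell: +60 → 60 ≥ 30
  Oakham: +55 → 55 < 120
Round 2 — Newell overflows.
No further overflows.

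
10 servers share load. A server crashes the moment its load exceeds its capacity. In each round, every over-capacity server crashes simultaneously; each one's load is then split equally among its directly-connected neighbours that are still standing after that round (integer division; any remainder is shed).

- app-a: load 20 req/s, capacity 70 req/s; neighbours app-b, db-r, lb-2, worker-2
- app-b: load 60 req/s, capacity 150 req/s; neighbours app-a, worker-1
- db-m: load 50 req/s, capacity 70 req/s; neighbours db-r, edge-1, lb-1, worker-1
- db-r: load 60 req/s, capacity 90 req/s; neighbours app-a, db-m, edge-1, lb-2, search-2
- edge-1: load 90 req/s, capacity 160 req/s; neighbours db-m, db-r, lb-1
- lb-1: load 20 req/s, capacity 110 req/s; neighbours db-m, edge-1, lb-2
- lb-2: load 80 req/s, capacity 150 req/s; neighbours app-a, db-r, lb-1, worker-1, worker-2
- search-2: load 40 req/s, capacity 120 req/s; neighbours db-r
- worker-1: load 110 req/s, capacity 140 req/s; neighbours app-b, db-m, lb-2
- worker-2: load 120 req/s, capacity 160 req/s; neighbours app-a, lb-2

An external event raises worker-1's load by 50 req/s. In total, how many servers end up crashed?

7

Round 1 — worker-1 at 160 > 140. worker-1 crashes.
  worker-1 sheds 160 req/s to app-b, db-m, lb-2: 53 each (1 lost).
    app-b: 60+53 = 113 ≤ 150
    db-m: 50+53 = 103 > 70
    lb-2: 80+53 = 133 ≤ 150
Round 2 — db-m crashes.
  db-m sheds 103 req/s to db-r, edge-1, lb-1: 34 each (1 lost).
    db-r: 60+34 = 94 > 90
    edge-1: 90+34 = 124 ≤ 160
    lb-1: 20+34 = 54 ≤ 110
Round 3 — db-r crashes.
  db-r sheds 94 req/s to app-a, edge-1, lb-2, search-2: 23 each (2 lost).
    app-a: 20+23 = 43 ≤ 70
    edge-1: 124+23 = 147 ≤ 160
    lb-2: 133+23 = 156 > 150
    search-2: 40+23 = 63 ≤ 120
Round 4 — lb-2 crashes.
  lb-2 sheds 156 req/s to app-a, lb-1, worker-2: 52 each.
    app-a: 43+52 = 95 > 70
    lb-1: 54+52 = 106 ≤ 110
    worker-2: 120+52 = 172 > 160
Round 5 — app-a, worker-2 crash.
  app-a sheds 95 req/s to app-b: 95 each.
    app-b: 113+95 = 208 > 150
  worker-2 sheds 172 req/s: no online neighbours, lost.
Round 6 — app-b crashes.
  app-b sheds 208 req/s: no online neighbours, lost.
No further crashes.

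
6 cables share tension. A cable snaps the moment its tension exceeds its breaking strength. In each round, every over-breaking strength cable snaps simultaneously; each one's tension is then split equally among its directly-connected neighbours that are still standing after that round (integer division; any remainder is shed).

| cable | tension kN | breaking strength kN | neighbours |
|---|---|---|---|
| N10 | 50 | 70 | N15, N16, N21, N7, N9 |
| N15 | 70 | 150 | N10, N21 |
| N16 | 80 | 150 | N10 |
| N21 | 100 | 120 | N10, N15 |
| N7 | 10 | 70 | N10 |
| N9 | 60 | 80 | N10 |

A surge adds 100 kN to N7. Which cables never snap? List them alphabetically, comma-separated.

Round 1 — N7 at 110 > 70. N7 snaps.
  N7 sheds 110 kN to N10: 110 each.
    N10: 50+110 = 160 > 70
Round 2 — N10 snaps.
  N10 sheds 160 kN to N15, N16, N21, N9: 40 each.
    N15: 70+40 = 110 ≤ 150
    N16: 80+40 = 120 ≤ 150
    N21: 100+40 = 140 > 120
    N9: 60+40 = 100 > 80
Round 3 — N21, N9 snap.
  N21 sheds 140 kN to N15: 140 each.
    N15: 110+140 = 250 > 150
  N9 sheds 100 kN: no online neighbours, lost.
Round 4 — N15 snaps.
  N15 sheds 250 kN: no online neighbours, lost.
No further breaks.

N16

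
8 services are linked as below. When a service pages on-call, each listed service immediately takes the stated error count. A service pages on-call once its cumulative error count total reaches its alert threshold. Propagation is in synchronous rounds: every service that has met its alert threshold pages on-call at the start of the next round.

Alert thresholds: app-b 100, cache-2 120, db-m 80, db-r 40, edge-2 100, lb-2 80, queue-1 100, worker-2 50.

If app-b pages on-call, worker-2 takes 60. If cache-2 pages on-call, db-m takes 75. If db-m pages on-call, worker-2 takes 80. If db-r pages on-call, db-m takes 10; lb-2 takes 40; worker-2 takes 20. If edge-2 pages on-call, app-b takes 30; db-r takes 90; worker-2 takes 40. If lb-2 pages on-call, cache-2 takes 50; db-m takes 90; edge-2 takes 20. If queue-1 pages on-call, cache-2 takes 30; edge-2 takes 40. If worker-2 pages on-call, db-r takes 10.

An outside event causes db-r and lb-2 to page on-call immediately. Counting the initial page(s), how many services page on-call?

Round 1 — db-r, lb-2 page on-call (initial).
  cache-2: +50 → 50 < 120
  db-m: +10+90 → 100 ≥ 80
  edge-2: +20 → 20 < 100
  worker-2: +20 → 20 < 50
Round 2 — db-m pages on-call.
  worker-2: +80 → 100 ≥ 50
Round 3 — worker-2 pages on-call.
No further pages.

4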